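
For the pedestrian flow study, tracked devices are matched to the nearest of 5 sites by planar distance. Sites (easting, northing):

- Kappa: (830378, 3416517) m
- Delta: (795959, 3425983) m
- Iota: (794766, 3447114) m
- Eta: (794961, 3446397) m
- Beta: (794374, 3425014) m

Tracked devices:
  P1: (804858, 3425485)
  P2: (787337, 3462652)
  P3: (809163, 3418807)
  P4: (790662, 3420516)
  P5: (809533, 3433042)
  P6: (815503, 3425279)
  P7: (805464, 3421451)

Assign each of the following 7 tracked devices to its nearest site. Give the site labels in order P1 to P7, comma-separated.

P1 → Delta (d²=79440205.00)
P2 → Iota (d²=296619485.00)
P3 → Delta (d²=225840592.00)
P4 → Beta (d²=34010948.00)
P5 → Delta (d²=234082957.00)
P6 → Kappa (d²=298038269.00)
P7 → Delta (d²=110884049.00)

Delta, Iota, Delta, Beta, Delta, Kappa, Delta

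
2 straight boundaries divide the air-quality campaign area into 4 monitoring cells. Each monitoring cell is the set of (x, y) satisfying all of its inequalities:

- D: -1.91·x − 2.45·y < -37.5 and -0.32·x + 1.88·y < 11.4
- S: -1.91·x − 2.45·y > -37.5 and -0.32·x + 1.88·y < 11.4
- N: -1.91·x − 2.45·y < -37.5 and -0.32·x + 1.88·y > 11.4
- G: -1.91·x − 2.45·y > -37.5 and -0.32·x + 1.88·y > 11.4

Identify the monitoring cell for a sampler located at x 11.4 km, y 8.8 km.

N

-1.91·11.4 − 2.45·8.8 = -43.334, which is < -37.5
-0.32·11.4 + 1.88·8.8 = 12.896, which is > 11.4
This sign pattern matches N.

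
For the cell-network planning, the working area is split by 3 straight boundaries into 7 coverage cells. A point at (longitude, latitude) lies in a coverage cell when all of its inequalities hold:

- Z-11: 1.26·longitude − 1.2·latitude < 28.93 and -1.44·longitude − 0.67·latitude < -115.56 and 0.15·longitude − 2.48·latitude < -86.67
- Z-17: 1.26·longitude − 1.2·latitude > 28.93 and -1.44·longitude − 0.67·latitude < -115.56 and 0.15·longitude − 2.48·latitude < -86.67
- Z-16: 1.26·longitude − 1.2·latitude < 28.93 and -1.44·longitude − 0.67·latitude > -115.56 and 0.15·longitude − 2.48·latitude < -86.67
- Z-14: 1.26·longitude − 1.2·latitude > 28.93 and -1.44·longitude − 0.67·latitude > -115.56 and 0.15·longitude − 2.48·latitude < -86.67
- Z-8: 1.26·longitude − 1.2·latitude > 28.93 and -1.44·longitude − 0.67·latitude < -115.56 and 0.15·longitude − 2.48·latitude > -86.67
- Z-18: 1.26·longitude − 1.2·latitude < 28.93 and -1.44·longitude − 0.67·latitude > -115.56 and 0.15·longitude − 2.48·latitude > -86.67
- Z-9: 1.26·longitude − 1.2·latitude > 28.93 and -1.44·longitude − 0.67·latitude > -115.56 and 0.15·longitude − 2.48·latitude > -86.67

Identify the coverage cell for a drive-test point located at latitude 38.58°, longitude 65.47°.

Z-8

1.26·65.47 − 1.2·38.58 = 36.196, which is > 28.93
-1.44·65.47 − 0.67·38.58 = -120.125, which is < -115.56
0.15·65.47 − 2.48·38.58 = -85.858, which is > -86.67
This sign pattern matches Z-8.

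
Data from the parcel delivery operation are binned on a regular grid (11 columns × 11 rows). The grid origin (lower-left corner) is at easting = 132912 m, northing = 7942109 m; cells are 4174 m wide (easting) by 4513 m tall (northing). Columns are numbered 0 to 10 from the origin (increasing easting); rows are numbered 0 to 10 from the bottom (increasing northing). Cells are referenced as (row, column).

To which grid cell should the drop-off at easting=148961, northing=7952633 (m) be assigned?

Column index: ⌊(148961 − 132912) / 4174⌋ = ⌊3.845⌋ = 3
Row offset from origin: ⌊(7952633 − 7942109) / 4513⌋ = ⌊2.332⌋ = 2 → row 2

(2, 3)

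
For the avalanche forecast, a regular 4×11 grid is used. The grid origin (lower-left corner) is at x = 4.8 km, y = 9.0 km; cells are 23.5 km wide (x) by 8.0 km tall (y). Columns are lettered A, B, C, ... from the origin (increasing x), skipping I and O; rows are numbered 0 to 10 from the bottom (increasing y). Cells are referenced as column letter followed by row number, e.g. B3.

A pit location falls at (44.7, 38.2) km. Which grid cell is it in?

B3

Column index: ⌊(44.7 − 4.8) / 23.5⌋ = ⌊1.698⌋ = 1 → column B
Row offset from origin: ⌊(38.2 − 9.0) / 8.0⌋ = ⌊3.650⌋ = 3 → row 3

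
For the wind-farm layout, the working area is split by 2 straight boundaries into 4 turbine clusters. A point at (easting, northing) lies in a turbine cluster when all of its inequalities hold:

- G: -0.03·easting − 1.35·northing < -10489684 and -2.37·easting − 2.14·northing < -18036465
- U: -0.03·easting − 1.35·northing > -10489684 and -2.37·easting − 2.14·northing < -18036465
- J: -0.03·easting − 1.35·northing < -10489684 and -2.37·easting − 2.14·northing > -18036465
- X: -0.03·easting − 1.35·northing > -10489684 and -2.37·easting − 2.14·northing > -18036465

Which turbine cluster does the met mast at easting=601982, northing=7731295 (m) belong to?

-0.03·601982 − 1.35·7731295 = -10455307.710, which is > -10489684
-2.37·601982 − 2.14·7731295 = -17971668.640, which is > -18036465
This sign pattern matches X.

X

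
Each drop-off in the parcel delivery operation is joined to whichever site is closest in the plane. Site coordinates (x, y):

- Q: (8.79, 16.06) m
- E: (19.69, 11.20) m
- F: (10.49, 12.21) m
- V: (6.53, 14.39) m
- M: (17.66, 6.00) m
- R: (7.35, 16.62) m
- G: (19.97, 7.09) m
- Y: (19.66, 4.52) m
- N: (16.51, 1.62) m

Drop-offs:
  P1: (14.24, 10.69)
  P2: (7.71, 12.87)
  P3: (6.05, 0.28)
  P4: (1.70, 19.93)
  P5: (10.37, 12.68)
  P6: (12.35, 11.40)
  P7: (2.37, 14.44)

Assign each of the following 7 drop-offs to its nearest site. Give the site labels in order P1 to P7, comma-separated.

F, V, N, R, F, F, V

P1 → F (d²=16.37)
P2 → V (d²=3.70)
P3 → N (d²=111.21)
P4 → R (d²=42.88)
P5 → F (d²=0.24)
P6 → F (d²=4.12)
P7 → V (d²=17.31)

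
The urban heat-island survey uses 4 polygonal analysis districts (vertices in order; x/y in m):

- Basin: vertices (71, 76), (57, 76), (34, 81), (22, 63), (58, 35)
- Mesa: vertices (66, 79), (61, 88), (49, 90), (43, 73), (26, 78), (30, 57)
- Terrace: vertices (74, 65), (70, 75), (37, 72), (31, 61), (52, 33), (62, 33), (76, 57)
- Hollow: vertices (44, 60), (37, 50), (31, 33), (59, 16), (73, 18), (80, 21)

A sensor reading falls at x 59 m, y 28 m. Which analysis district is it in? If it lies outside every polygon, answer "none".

Hollow

Cast a ray rightward from (59, 28). For each polygon, the edges (by vertex number in listed order) whose endpoints lie on opposite sides of y = 28, where each meets that height, and whether that is right or left of the point:
Basin: no edge straddles that height → 0 crossings.
Mesa: no edge straddles that height → 0 crossings.
Terrace: no edge straddles that height → 0 crossings.
Hollow: 3–4 at x≈39.2 (left), 6–1 at x≈73.5 (right) → 1 crossing.
Only Hollow has an odd count, so the point is inside Hollow.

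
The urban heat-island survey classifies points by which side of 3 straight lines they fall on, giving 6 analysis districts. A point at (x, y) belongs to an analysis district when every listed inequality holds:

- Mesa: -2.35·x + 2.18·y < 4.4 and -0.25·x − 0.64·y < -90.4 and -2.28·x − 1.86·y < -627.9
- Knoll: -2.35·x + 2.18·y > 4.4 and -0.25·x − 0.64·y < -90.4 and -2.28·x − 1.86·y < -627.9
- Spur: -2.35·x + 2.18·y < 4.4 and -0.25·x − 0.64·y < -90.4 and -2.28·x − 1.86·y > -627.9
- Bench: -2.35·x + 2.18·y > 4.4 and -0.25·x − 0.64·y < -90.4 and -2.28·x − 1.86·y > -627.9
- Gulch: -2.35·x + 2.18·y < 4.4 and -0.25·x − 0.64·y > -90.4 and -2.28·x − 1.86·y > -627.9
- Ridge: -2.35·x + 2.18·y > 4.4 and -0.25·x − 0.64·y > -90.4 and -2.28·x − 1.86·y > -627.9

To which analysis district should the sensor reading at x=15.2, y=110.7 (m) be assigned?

Ridge

-2.35·15.2 + 2.18·110.7 = 205.606, which is > 4.4
-0.25·15.2 − 0.64·110.7 = -74.648, which is > -90.4
-2.28·15.2 − 1.86·110.7 = -240.558, which is > -627.9
This sign pattern matches Ridge.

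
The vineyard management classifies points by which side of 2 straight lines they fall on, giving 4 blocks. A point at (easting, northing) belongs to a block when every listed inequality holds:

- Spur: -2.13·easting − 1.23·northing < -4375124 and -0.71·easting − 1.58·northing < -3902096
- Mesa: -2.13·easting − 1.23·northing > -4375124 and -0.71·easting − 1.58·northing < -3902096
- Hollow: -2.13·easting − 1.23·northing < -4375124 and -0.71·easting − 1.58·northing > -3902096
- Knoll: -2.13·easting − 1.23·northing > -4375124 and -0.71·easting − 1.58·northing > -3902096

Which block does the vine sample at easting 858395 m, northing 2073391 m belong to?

-2.13·858395 − 1.23·2073391 = -4378652.280, which is < -4375124
-0.71·858395 − 1.58·2073391 = -3885418.230, which is > -3902096
This sign pattern matches Hollow.

Hollow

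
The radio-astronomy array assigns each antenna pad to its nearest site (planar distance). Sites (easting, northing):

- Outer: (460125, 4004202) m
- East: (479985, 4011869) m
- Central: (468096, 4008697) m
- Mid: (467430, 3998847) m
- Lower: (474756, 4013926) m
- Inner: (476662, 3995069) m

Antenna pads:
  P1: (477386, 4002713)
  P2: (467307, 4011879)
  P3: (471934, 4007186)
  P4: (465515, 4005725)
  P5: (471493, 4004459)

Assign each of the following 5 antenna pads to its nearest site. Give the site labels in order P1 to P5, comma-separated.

Inner, Central, Central, Central, Central

P1 → Inner (d²=58954912.00)
P2 → Central (d²=10747645.00)
P3 → Central (d²=17013365.00)
P4 → Central (d²=15494345.00)
P5 → Central (d²=29500253.00)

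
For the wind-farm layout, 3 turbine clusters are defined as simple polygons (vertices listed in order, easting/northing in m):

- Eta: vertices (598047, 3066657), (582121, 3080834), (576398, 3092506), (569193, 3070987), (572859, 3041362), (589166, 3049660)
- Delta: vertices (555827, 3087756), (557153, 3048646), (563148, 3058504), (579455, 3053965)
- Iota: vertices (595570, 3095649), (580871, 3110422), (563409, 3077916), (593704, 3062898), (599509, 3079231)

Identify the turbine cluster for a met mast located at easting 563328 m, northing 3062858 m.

Cast a ray rightward from (563328, 3062858). For each polygon, the edges (by vertex number in listed order) whose endpoints lie on opposite sides of northing = 3062858, where each meets that height, and whether that is right or left of the point:
Eta: 4–5 at easting≈570198.9 (right), 6–1 at easting≈596062.0 (right) → 2 crossings.
Delta: 1–2 at easting≈556671.2 (left), 4–1 at easting≈573236.7 (right) → 1 crossing.
Iota: no edge straddles that height → 0 crossings.
Only Delta has an odd count, so the point is inside Delta.

Delta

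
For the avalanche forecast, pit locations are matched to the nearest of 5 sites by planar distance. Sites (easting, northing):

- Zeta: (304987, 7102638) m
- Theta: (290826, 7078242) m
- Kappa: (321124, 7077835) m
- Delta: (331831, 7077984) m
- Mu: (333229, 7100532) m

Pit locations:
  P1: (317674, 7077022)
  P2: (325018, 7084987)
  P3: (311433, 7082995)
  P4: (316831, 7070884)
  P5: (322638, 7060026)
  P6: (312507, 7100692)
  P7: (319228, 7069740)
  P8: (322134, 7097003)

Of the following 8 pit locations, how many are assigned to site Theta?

0

P1 → Kappa
P2 → Kappa
P3 → Kappa
P4 → Kappa
P5 → Kappa
P6 → Zeta
P7 → Kappa
P8 → Mu
0 of the 8 go to Theta.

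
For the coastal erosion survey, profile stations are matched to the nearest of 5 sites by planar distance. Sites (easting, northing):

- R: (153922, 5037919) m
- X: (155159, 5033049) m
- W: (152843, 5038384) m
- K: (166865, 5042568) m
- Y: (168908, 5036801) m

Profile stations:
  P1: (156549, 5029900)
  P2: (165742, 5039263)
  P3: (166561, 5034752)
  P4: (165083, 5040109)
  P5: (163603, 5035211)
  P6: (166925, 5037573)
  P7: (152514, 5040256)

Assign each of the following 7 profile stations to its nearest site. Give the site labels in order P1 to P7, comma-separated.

X, K, Y, K, Y, Y, W

P1 → X (d²=11848301.00)
P2 → K (d²=12184154.00)
P3 → Y (d²=9706810.00)
P4 → K (d²=9222205.00)
P5 → Y (d²=30671125.00)
P6 → Y (d²=4528273.00)
P7 → W (d²=3612625.00)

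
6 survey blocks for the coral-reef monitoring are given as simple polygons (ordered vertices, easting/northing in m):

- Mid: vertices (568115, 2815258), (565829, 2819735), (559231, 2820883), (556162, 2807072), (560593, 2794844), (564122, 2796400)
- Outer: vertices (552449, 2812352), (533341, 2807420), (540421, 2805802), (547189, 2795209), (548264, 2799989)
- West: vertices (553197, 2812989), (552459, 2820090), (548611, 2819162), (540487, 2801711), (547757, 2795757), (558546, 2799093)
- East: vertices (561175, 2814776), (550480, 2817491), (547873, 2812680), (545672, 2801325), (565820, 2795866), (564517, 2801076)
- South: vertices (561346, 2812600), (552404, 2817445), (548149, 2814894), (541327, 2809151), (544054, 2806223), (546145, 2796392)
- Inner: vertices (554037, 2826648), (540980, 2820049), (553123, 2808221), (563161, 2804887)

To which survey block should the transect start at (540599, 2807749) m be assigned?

Cast a ray rightward from (540599, 2807749). For each polygon, the edges (by vertex number in listed order) whose endpoints lie on opposite sides of northing = 2807749, where each meets that height, and whether that is right or left of the point:
Mid: 3–4 at easting≈556312.4 (right), 6–1 at easting≈566525.0 (right) → 2 crossings.
Outer: 1–2 at easting≈534615.6 (left), 5–1 at easting≈550890.8 (right) → 1 crossing.
West: 3–4 at easting≈543297.9 (right), 6–1 at easting≈555214.0 (right) → 2 crossings.
East: 3–4 at easting≈546917.2 (right), 6–1 at easting≈562889.2 (right) → 2 crossings.
South: 4–5 at easting≈542632.8 (right), 6–1 at easting≈556796.4 (right) → 2 crossings.
Inner: 3–4 at easting≈554544.1 (right), 4–1 at easting≈561961.0 (right) → 2 crossings.
Only Outer has an odd count, so the point is inside Outer.

Outer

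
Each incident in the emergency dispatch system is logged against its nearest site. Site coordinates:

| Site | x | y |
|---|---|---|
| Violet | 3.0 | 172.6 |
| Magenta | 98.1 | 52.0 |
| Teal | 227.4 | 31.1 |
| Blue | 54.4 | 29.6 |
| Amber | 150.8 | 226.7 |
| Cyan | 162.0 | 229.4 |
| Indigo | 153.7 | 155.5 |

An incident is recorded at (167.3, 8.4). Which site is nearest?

Teal

Squared distances to each site:
Violet: 53956.130; Magenta: 6689.600; Teal: 4127.300; Blue: 13195.850; Amber: 47927.140; Cyan: 48869.090; Indigo: 21823.370.
Minimum at Teal.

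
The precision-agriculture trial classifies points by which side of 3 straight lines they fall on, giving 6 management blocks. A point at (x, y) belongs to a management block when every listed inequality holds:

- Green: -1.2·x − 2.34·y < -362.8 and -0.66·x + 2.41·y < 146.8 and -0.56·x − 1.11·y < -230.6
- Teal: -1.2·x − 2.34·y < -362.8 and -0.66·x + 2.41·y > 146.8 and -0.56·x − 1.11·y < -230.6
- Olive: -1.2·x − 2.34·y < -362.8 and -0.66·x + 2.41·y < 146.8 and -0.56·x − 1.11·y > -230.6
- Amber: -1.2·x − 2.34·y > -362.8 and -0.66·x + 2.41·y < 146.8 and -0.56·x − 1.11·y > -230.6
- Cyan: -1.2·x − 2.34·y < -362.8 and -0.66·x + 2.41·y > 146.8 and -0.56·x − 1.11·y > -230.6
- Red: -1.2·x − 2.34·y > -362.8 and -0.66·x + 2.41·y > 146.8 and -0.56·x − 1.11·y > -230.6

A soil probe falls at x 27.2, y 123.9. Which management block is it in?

Red

-1.2·27.2 − 2.34·123.9 = -322.566, which is > -362.8
-0.66·27.2 + 2.41·123.9 = 280.647, which is > 146.8
-0.56·27.2 − 1.11·123.9 = -152.761, which is > -230.6
This sign pattern matches Red.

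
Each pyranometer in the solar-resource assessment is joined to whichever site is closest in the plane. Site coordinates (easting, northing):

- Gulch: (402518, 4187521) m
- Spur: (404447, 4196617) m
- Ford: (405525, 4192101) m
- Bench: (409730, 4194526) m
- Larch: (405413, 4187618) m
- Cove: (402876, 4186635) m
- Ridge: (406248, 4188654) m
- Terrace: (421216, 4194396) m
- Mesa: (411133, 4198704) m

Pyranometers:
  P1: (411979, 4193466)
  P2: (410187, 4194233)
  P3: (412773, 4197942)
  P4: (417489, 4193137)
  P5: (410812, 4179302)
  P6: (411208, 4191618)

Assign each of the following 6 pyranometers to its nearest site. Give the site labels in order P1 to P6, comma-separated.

Bench, Bench, Mesa, Terrace, Larch, Bench

P1 → Bench (d²=6181601.00)
P2 → Bench (d²=294698.00)
P3 → Mesa (d²=3270244.00)
P4 → Terrace (d²=15475610.00)
P5 → Larch (d²=98305057.00)
P6 → Bench (d²=10640948.00)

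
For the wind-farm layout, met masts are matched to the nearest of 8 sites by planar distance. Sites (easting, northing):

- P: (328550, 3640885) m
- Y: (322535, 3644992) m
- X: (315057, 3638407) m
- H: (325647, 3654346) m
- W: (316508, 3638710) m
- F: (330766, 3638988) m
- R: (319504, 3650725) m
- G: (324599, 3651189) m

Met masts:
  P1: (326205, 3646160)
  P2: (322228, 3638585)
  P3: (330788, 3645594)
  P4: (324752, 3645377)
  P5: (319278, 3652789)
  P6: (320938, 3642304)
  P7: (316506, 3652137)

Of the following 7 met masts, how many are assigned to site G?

P1 → Y
P2 → W
P3 → P
P4 → Y
P5 → R
P6 → Y
P7 → R
0 of the 7 go to G.

0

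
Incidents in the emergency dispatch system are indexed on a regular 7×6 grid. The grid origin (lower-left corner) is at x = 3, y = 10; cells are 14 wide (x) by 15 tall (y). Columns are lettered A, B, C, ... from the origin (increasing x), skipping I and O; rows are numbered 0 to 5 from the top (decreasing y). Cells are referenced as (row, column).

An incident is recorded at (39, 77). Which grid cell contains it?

(1, C)

Column index: ⌊(39 − 3) / 14⌋ = ⌊2.571⌋ = 2 → column C
Row offset from origin: ⌊(77 − 10) / 15⌋ = ⌊4.467⌋ = 4 → row 1 (counted from top)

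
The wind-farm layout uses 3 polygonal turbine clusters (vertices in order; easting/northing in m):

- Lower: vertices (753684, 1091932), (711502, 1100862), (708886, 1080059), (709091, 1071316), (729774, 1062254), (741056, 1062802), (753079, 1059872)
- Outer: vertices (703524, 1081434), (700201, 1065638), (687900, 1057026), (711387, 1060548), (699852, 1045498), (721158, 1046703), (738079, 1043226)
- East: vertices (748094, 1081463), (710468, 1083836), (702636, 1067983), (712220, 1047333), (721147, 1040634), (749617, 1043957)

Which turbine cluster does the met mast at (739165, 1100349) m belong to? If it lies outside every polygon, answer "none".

Cast a ray rightward from (739165, 1100349). For each polygon, the edges (by vertex number in listed order) whose endpoints lie on opposite sides of northing = 1100349, where each meets that height, and whether that is right or left of the point:
Lower: 1–2 at easting≈713925.2 (left), 2–3 at easting≈711437.5 (left) → 0 crossings.
Outer: no edge straddles that height → 0 crossings.
East: no edge straddles that height → 0 crossings.
All counts are even, so the point lies outside every listed polygon.

none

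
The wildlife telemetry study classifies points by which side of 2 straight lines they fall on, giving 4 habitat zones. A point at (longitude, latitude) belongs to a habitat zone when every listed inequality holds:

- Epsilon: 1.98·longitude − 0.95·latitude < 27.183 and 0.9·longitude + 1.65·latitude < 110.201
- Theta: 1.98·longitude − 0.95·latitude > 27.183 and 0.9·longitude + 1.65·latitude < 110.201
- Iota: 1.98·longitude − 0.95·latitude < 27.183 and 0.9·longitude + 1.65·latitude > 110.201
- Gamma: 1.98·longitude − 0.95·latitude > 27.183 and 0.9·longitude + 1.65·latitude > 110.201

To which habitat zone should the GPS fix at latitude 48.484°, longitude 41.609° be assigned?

Gamma

1.98·41.609 − 0.95·48.484 = 36.326, which is > 27.183
0.9·41.609 + 1.65·48.484 = 117.447, which is > 110.201
This sign pattern matches Gamma.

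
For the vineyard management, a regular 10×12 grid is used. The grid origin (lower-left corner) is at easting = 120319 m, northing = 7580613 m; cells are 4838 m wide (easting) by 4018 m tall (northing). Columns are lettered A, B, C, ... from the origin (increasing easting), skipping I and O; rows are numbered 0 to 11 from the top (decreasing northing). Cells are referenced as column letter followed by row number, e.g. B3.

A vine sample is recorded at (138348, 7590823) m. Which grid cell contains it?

Column index: ⌊(138348 − 120319) / 4838⌋ = ⌊3.727⌋ = 3 → column D
Row offset from origin: ⌊(7590823 − 7580613) / 4018⌋ = ⌊2.541⌋ = 2 → row 9 (counted from top)

D9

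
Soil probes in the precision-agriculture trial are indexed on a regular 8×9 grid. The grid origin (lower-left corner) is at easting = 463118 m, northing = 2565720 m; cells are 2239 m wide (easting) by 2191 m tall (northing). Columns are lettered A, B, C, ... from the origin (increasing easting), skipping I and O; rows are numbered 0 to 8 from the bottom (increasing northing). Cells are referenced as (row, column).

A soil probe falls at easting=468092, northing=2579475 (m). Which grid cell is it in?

Column index: ⌊(468092 − 463118) / 2239⌋ = ⌊2.222⌋ = 2 → column C
Row offset from origin: ⌊(2579475 − 2565720) / 2191⌋ = ⌊6.278⌋ = 6 → row 6

(6, C)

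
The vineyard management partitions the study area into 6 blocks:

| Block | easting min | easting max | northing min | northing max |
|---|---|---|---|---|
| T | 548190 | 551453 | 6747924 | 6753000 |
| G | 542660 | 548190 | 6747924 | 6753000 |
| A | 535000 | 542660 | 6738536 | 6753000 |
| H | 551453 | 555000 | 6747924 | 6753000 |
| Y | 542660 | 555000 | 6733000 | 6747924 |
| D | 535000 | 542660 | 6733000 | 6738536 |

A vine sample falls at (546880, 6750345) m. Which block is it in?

The point has easting = 546880 and northing = 6750345.
Only G satisfies 542660 ≤ easting ≤ 548190 and 6747924 ≤ northing ≤ 6753000.

G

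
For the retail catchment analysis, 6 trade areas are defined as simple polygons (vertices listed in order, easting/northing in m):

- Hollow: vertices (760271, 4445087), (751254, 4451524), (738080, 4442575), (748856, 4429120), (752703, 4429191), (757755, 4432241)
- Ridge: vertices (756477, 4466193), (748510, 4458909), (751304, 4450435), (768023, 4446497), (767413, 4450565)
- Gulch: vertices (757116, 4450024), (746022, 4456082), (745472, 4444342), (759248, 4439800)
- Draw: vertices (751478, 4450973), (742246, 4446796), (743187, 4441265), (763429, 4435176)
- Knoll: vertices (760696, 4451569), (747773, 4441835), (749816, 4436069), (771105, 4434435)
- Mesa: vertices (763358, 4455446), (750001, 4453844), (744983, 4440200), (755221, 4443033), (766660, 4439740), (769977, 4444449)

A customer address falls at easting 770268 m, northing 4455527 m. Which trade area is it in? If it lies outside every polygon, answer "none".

Cast a ray rightward from (770268, 4455527). For each polygon, the edges (by vertex number in listed order) whose endpoints lie on opposite sides of northing = 4455527, where each meets that height, and whether that is right or left of the point:
Hollow: no edge straddles that height → 0 crossings.
Ridge: 2–3 at easting≈749625.1 (left), 5–1 at easting≈763940.7 (left) → 0 crossings.
Gulch: 1–2 at easting≈747038.4 (left), 2–3 at easting≈745996.0 (left) → 0 crossings.
Draw: no edge straddles that height → 0 crossings.
Knoll: no edge straddles that height → 0 crossings.
Mesa: no edge straddles that height → 0 crossings.
All counts are even, so the point lies outside every listed polygon.

none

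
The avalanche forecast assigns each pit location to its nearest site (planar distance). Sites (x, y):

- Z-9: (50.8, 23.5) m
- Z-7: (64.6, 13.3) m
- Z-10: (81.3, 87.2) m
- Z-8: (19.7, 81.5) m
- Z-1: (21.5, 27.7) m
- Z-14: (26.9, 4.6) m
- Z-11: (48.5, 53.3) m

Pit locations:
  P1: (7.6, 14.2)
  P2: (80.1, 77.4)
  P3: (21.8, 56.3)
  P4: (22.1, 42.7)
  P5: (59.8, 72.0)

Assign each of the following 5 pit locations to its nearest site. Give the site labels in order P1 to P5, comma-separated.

Z-1, Z-10, Z-8, Z-1, Z-11

P1 → Z-1 (d²=375.46)
P2 → Z-10 (d²=97.48)
P3 → Z-8 (d²=639.45)
P4 → Z-1 (d²=225.36)
P5 → Z-11 (d²=477.38)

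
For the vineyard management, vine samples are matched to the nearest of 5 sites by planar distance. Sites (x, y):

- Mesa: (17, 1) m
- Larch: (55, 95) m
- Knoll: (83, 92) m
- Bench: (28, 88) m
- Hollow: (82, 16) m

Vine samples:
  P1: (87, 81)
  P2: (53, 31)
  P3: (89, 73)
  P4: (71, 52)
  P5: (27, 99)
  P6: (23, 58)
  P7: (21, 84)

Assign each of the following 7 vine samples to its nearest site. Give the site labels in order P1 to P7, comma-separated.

P1 → Knoll (d²=137.00)
P2 → Hollow (d²=1066.00)
P3 → Knoll (d²=397.00)
P4 → Hollow (d²=1417.00)
P5 → Bench (d²=122.00)
P6 → Bench (d²=925.00)
P7 → Bench (d²=65.00)

Knoll, Hollow, Knoll, Hollow, Bench, Bench, Bench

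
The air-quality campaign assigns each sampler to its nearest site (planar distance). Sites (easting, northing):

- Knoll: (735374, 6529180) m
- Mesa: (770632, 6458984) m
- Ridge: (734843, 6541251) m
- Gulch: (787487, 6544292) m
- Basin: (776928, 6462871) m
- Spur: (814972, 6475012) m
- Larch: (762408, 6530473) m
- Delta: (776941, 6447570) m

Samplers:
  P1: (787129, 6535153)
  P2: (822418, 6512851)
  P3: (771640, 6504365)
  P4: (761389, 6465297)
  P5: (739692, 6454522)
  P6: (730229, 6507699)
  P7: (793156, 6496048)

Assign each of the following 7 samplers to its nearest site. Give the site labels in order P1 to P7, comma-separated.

Gulch, Spur, Larch, Mesa, Mesa, Knoll, Spur

P1 → Gulch (d²=83649485.00)
P2 → Spur (d²=1487232837.00)
P3 → Larch (d²=766857488.00)
P4 → Mesa (d²=125287018.00)
P5 → Mesa (d²=977193044.00)
P6 → Knoll (d²=487904386.00)
P7 → Spur (d²=918451152.00)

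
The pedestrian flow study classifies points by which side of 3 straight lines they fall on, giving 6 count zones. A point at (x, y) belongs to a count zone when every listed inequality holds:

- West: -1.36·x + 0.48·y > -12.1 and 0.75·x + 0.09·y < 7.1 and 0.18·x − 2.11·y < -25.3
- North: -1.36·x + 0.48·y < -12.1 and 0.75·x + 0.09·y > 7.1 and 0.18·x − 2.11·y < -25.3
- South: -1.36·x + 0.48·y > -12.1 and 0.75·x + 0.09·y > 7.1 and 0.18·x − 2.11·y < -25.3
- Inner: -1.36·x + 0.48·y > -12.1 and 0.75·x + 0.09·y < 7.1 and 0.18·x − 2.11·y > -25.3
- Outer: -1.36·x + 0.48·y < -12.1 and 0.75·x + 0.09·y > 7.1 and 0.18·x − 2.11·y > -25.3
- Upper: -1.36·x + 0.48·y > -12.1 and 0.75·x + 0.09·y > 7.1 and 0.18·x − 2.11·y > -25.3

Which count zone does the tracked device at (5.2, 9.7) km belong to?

-1.36·5.2 + 0.48·9.7 = -2.416, which is > -12.1
0.75·5.2 + 0.09·9.7 = 4.773, which is < 7.1
0.18·5.2 − 2.11·9.7 = -19.531, which is > -25.3
This sign pattern matches Inner.

Inner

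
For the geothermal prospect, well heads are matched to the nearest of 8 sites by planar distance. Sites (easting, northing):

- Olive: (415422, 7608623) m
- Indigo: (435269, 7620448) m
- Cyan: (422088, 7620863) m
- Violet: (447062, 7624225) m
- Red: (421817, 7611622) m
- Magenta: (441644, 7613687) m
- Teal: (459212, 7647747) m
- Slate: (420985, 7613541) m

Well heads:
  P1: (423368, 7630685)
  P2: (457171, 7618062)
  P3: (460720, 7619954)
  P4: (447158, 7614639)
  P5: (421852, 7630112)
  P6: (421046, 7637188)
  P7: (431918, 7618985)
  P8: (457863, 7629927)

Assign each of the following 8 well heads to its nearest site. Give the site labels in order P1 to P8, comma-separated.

P1 → Cyan (d²=98110084.00)
P2 → Violet (d²=140174450.00)
P3 → Violet (d²=204782405.00)
P4 → Magenta (d²=31310500.00)
P5 → Cyan (d²=85599697.00)
P6 → Cyan (d²=267591389.00)
P7 → Indigo (d²=13369570.00)
P8 → Violet (d²=149174405.00)

Cyan, Violet, Violet, Magenta, Cyan, Cyan, Indigo, Violet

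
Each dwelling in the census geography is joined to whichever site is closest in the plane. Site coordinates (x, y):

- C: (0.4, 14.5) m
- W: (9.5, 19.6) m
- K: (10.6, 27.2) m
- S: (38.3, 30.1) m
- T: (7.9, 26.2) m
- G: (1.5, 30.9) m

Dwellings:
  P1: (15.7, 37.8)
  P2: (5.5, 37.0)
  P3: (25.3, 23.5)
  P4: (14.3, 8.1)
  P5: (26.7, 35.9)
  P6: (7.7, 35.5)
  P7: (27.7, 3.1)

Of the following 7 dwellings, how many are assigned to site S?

2

P1 → K
P2 → G
P3 → S
P4 → W
P5 → S
P6 → G
P7 → W
2 of the 7 go to S.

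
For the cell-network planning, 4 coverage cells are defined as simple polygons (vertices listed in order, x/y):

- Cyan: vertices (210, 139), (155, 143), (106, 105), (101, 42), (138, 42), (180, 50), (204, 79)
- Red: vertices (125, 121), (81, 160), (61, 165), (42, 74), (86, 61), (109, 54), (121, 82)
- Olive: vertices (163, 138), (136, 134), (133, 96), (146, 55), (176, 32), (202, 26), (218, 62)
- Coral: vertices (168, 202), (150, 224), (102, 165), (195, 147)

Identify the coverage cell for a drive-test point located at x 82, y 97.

Red

Cast a ray rightward from (82, 97). For each polygon, the edges (by vertex number in listed order) whose endpoints lie on opposite sides of y = 97, where each meets that height, and whether that is right or left of the point:
Cyan: 3–4 at x≈105.4 (right), 7–1 at x≈205.8 (right) → 2 crossings.
Red: 3–4 at x≈46.8 (left), 7–1 at x≈122.5 (right) → 1 crossing.
Olive: 2–3 at x≈133.1 (right), 7–1 at x≈192.7 (right) → 2 crossings.
Coral: no edge straddles that height → 0 crossings.
Only Red has an odd count, so the point is inside Red.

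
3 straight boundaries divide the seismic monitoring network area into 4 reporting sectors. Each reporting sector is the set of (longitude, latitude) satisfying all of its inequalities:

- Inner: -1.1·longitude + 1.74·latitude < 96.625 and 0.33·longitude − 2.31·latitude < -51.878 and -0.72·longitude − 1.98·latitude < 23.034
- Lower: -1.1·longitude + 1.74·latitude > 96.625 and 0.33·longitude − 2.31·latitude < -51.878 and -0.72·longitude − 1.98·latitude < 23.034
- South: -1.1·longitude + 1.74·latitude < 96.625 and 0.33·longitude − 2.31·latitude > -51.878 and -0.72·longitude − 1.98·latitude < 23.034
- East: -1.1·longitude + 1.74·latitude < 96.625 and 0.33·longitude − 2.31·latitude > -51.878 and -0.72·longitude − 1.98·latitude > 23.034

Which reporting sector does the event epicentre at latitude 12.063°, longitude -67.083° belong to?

East

-1.1·-67.083 + 1.74·12.063 = 94.781, which is < 96.625
0.33·-67.083 − 2.31·12.063 = -50.003, which is > -51.878
-0.72·-67.083 − 1.98·12.063 = 24.415, which is > 23.034
This sign pattern matches East.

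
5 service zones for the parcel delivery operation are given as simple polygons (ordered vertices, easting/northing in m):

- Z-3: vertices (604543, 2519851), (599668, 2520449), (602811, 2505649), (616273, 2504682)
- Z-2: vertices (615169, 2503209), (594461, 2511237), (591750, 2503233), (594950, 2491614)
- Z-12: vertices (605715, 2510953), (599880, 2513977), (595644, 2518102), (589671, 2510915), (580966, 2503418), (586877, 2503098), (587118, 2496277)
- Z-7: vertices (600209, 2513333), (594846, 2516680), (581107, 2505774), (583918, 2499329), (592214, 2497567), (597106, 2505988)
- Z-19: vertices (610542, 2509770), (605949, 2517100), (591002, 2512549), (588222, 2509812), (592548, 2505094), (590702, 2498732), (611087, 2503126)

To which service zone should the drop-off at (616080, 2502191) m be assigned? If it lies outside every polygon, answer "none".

none

Cast a ray rightward from (616080, 2502191). For each polygon, the edges (by vertex number in listed order) whose endpoints lie on opposite sides of northing = 2502191, where each meets that height, and whether that is right or left of the point:
Z-3: no edge straddles that height → 0 crossings.
Z-2: 3–4 at easting≈592037.0 (left), 4–1 at easting≈613393.8 (left) → 0 crossings.
Z-12: 6–7 at easting≈586909.0 (left), 7–1 at easting≈594612.0 (left) → 0 crossings.
Z-7: 3–4 at easting≈582669.7 (left), 5–6 at easting≈594900.2 (left) → 0 crossings.
Z-19: 5–6 at easting≈591705.7 (left), 6–7 at easting≈606749.3 (left) → 0 crossings.
All counts are even, so the point lies outside every listed polygon.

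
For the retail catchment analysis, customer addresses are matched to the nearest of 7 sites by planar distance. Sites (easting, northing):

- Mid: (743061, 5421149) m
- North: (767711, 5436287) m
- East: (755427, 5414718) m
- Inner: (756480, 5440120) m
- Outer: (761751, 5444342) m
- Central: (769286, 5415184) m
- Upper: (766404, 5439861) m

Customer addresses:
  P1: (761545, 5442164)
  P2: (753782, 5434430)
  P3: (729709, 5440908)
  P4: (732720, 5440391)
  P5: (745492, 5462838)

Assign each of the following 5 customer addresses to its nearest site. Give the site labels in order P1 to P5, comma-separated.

P1 → Outer (d²=4786120.00)
P2 → Inner (d²=39655304.00)
P3 → Mid (d²=568693985.00)
P4 → Mid (d²=477190845.00)
P5 → Outer (d²=606457097.00)

Outer, Inner, Mid, Mid, Outer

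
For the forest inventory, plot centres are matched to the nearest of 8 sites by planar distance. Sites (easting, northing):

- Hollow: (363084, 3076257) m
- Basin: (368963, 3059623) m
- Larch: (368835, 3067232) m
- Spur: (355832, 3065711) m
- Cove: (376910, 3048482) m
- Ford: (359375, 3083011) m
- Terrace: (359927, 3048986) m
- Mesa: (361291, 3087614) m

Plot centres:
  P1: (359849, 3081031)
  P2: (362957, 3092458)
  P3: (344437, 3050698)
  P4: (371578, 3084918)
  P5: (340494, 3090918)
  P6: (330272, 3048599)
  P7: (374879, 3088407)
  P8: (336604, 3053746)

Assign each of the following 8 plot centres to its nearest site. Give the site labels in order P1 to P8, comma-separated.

Ford, Mesa, Terrace, Mesa, Ford, Terrace, Mesa, Spur

P1 → Ford (d²=4145076.00)
P2 → Mesa (d²=26239892.00)
P3 → Terrace (d²=242871044.00)
P4 → Mesa (d²=113090785.00)
P5 → Ford (d²=419012810.00)
P6 → Terrace (d²=879568794.00)
P7 → Mesa (d²=185262593.00)
P8 → Spur (d²=512877209.00)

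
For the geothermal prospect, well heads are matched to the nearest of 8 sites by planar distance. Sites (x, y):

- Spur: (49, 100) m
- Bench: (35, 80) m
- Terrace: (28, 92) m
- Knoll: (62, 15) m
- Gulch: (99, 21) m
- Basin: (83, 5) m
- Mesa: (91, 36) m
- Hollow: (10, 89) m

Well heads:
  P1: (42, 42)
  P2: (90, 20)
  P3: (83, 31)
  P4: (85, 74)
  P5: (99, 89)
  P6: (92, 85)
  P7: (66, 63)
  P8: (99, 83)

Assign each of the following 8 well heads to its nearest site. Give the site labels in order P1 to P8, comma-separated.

Knoll, Gulch, Mesa, Mesa, Spur, Spur, Bench, Mesa

P1 → Knoll (d²=1129.00)
P2 → Gulch (d²=82.00)
P3 → Mesa (d²=89.00)
P4 → Mesa (d²=1480.00)
P5 → Spur (d²=2621.00)
P6 → Spur (d²=2074.00)
P7 → Bench (d²=1250.00)
P8 → Mesa (d²=2273.00)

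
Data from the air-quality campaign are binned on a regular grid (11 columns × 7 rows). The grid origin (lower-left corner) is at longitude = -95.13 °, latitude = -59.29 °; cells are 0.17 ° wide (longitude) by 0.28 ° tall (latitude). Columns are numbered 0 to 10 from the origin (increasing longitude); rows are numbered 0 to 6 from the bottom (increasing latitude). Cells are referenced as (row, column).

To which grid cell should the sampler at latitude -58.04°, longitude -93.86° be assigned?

(4, 7)

Column index: ⌊(-93.86 − -95.13) / 0.17⌋ = ⌊7.471⌋ = 7
Row offset from origin: ⌊(-58.04 − -59.29) / 0.28⌋ = ⌊4.464⌋ = 4 → row 4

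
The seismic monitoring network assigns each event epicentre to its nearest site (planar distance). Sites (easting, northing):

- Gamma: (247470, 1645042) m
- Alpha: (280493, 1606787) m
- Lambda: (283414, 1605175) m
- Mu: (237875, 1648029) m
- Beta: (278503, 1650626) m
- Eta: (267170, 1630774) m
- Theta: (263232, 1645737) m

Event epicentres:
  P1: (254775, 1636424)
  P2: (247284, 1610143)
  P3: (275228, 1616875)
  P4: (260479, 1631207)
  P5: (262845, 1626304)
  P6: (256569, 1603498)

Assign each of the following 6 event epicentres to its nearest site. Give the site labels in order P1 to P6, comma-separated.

Gamma, Eta, Alpha, Eta, Eta, Alpha

P1 → Gamma (d²=127632949.00)
P2 → Eta (d²=821091157.00)
P3 → Alpha (d²=129487969.00)
P4 → Eta (d²=44956970.00)
P5 → Eta (d²=38686525.00)
P6 → Alpha (d²=583175297.00)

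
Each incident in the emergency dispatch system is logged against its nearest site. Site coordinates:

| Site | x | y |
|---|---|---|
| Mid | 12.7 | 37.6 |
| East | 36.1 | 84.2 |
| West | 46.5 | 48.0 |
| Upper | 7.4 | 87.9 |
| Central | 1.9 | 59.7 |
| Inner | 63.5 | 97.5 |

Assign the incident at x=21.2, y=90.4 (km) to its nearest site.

Upper

Squared distances to each site:
Mid: 2860.090; East: 260.450; West: 2437.850; Upper: 196.690; Central: 1314.980; Inner: 1839.700.
Minimum at Upper.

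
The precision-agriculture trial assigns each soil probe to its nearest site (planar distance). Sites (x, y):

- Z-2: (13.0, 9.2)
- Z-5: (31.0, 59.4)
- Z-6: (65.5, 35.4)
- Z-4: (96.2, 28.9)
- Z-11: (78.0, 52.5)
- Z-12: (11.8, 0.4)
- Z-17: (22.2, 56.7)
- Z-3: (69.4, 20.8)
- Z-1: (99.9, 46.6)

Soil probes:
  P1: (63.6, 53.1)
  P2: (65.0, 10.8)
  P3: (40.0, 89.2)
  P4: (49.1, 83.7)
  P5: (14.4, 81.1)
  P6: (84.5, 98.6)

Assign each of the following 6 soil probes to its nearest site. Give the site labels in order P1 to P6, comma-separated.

Z-11, Z-3, Z-5, Z-5, Z-17, Z-11

P1 → Z-11 (d²=207.72)
P2 → Z-3 (d²=119.36)
P3 → Z-5 (d²=969.04)
P4 → Z-5 (d²=918.10)
P5 → Z-17 (d²=656.20)
P6 → Z-11 (d²=2167.46)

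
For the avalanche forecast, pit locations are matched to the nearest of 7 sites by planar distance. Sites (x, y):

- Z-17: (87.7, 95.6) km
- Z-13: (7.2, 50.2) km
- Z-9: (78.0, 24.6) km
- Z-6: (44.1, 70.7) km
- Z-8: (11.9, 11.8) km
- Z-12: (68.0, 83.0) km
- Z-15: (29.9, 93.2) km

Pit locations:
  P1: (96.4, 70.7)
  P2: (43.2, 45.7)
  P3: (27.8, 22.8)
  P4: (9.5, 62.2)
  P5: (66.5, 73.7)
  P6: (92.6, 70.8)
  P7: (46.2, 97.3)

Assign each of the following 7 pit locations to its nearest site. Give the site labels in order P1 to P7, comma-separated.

Z-17, Z-6, Z-8, Z-13, Z-12, Z-17, Z-15

P1 → Z-17 (d²=695.70)
P2 → Z-6 (d²=625.81)
P3 → Z-8 (d²=373.81)
P4 → Z-13 (d²=149.29)
P5 → Z-12 (d²=88.74)
P6 → Z-17 (d²=639.05)
P7 → Z-15 (d²=282.50)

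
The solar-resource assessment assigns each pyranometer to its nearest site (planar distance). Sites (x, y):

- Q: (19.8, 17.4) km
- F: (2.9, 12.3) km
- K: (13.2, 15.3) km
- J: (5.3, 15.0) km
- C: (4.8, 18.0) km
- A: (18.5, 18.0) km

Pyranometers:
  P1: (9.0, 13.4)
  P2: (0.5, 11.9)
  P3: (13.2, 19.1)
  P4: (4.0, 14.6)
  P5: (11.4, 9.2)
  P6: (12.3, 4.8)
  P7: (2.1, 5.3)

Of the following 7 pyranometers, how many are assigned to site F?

P1 → J
P2 → F
P3 → K
P4 → J
P5 → K
P6 → K
P7 → F
2 of the 7 go to F.

2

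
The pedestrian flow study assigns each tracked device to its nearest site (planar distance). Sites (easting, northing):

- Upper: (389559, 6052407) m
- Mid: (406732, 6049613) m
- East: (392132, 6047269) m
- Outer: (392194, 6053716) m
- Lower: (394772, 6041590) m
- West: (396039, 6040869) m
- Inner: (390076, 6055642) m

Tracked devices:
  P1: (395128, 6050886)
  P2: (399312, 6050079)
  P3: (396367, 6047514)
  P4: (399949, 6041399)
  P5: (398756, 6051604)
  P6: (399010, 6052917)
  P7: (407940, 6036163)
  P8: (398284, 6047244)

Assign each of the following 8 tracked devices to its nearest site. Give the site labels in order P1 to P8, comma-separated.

P1 → Outer (d²=16617256.00)
P2 → Mid (d²=55273556.00)
P3 → East (d²=17995250.00)
P4 → West (d²=15569000.00)
P5 → Outer (d²=47520388.00)
P6 → Outer (d²=47096257.00)
P7 → West (d²=163780237.00)
P8 → East (d²=37847729.00)

Outer, Mid, East, West, Outer, Outer, West, East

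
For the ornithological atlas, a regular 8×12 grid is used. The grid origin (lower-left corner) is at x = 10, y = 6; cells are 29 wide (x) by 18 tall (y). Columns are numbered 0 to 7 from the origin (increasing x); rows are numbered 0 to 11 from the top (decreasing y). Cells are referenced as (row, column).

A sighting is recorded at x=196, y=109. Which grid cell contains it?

Column index: ⌊(196 − 10) / 29⌋ = ⌊6.414⌋ = 6
Row offset from origin: ⌊(109 − 6) / 18⌋ = ⌊5.722⌋ = 5 → row 6 (counted from top)

(6, 6)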